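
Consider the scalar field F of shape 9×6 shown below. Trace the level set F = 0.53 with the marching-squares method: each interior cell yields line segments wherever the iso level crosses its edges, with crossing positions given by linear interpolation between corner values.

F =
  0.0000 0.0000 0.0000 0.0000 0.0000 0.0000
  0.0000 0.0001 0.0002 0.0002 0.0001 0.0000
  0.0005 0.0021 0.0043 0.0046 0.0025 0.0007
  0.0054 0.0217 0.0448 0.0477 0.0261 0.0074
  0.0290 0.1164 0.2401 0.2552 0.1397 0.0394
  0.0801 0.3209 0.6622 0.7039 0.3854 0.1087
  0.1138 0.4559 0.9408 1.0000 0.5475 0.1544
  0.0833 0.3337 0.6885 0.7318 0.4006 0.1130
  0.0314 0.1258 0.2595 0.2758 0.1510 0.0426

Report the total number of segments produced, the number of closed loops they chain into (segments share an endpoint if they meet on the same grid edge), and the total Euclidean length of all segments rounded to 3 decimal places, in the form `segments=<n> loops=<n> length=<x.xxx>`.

segments=12 loops=1 length=8.892

cell (4,1): code 0100 → (4.687,2.000)–(5.000,1.613)
cell (4,2): code 1100 → (4.612,3.000)–(4.687,2.000)
cell (4,3): code 1000 → (5.000,3.546)–(4.612,3.000)
cell (5,1): code 0110 → (5.000,1.613)–(6.000,1.153)
cell (5,3): code 1101 → (5.892,4.000)–(5.000,3.546)
cell (5,4): code 1000 → (6.000,4.045)–(5.892,4.000)
cell (6,1): code 0110 → (6.000,1.153)–(7.000,1.553)
cell (6,3): code 1011 → (7.000,3.609)–(6.119,4.000)
cell (6,4): code 0001 → (6.119,4.000)–(6.000,4.045)
cell (7,1): code 0010 → (7.000,1.553)–(7.369,2.000)
cell (7,2): code 0011 → (7.369,2.000)–(7.443,3.000)
cell (7,3): code 0001 → (7.443,3.000)–(7.000,3.609)
total: 12 segments, chained into 1 closed loop(s), length Σ = 8.892260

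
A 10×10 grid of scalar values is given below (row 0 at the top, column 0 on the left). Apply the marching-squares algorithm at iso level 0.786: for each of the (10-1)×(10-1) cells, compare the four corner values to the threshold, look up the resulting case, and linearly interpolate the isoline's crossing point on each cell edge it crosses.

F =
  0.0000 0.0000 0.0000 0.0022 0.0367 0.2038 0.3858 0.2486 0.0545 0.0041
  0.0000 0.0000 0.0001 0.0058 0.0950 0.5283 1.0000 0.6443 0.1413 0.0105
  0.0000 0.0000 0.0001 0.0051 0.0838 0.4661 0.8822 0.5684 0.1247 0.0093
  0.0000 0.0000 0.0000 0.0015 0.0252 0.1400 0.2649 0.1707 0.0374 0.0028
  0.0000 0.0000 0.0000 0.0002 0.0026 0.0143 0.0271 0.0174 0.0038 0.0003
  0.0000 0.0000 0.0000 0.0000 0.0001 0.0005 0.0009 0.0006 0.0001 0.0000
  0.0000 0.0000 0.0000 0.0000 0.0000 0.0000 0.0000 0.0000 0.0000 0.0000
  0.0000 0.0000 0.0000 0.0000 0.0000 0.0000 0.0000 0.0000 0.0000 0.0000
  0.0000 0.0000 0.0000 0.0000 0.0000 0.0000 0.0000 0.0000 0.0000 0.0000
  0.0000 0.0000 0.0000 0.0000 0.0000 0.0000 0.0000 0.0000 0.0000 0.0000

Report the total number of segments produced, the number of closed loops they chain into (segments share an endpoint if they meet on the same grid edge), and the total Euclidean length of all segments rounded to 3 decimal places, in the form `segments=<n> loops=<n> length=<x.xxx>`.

cell (0,5): code 0100 → (0.652,6.000)–(1.000,5.546)
cell (0,6): code 1000 → (1.000,6.602)–(0.652,6.000)
cell (1,5): code 0110 → (1.000,5.546)–(2.000,5.769)
cell (1,6): code 1001 → (2.000,6.307)–(1.000,6.602)
cell (2,5): code 0010 → (2.000,5.769)–(2.156,6.000)
cell (2,6): code 0001 → (2.156,6.000)–(2.000,6.307)
total: 6 segments, chained into 1 closed loop(s), length Σ = 3.957059

segments=6 loops=1 length=3.957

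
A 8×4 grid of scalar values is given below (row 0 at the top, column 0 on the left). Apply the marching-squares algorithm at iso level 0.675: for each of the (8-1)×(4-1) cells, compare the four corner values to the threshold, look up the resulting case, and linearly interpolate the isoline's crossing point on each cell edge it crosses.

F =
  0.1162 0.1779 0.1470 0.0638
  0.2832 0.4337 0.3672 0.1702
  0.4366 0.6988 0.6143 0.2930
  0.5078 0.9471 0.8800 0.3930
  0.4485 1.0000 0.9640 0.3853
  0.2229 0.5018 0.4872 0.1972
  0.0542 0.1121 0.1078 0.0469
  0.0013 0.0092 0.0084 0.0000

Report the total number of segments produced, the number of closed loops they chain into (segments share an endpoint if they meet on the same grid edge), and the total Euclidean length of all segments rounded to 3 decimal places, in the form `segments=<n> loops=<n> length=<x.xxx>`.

segments=10 loops=1 length=7.856

cell (1,0): code 0100 → (1.910,1.000)–(2.000,0.909)
cell (1,1): code 1000 → (2.000,1.282)–(1.910,1.000)
cell (2,0): code 0110 → (2.000,0.909)–(3.000,0.381)
cell (2,1): code 1101 → (2.228,2.000)–(2.000,1.282)
cell (2,2): code 1000 → (3.000,2.421)–(2.228,2.000)
cell (3,0): code 0110 → (3.000,0.381)–(4.000,0.411)
cell (3,2): code 1001 → (4.000,2.499)–(3.000,2.421)
cell (4,0): code 0010 → (4.000,0.411)–(4.652,1.000)
cell (4,1): code 0011 → (4.652,1.000)–(4.606,2.000)
cell (4,2): code 0001 → (4.606,2.000)–(4.000,2.499)
total: 10 segments, chained into 1 closed loop(s), length Σ = 7.856174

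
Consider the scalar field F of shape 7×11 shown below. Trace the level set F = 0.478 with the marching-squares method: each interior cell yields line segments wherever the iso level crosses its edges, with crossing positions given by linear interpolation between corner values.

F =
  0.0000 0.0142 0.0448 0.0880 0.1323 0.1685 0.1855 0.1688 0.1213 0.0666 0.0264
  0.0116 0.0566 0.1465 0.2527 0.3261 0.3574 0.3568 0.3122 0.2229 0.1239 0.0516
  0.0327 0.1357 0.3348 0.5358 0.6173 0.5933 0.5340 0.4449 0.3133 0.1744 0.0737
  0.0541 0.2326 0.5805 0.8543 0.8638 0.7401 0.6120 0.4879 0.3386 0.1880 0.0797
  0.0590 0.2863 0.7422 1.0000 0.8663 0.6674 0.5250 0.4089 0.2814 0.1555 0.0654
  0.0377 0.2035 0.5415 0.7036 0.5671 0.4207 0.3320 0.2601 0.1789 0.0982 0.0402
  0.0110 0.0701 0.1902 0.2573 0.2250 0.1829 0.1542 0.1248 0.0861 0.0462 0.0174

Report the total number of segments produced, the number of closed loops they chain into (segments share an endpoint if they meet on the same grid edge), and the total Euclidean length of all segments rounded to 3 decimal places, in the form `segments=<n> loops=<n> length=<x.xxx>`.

segments=20 loops=1 length=15.007

cell (1,2): code 0100 → (1.796,3.000)–(2.000,2.712)
cell (1,3): code 1100 → (1.522,4.000)–(1.796,3.000)
cell (1,4): code 1100 → (1.511,5.000)–(1.522,4.000)
cell (1,5): code 1100 → (1.684,6.000)–(1.511,5.000)
cell (1,6): code 1000 → (2.000,6.629)–(1.684,6.000)
cell (2,1): code 0100 → (2.583,2.000)–(3.000,1.705)
cell (2,2): code 1110 → (2.000,2.712)–(2.583,2.000)
cell (2,6): code 1101 → (2.770,7.000)–(2.000,6.629)
cell (2,7): code 1000 → (3.000,7.066)–(2.770,7.000)
cell (3,1): code 0110 → (3.000,1.705)–(4.000,1.420)
cell (3,6): code 1011 → (4.000,6.405)–(3.125,7.000)
cell (3,7): code 0001 → (3.125,7.000)–(3.000,7.066)
cell (4,1): code 0110 → (4.000,1.420)–(5.000,1.812)
cell (4,4): code 1011 → (5.000,4.609)–(4.768,5.000)
cell (4,5): code 0011 → (4.768,5.000)–(4.244,6.000)
cell (4,6): code 0001 → (4.244,6.000)–(4.000,6.405)
cell (5,1): code 0010 → (5.000,1.812)–(5.181,2.000)
cell (5,2): code 0011 → (5.181,2.000)–(5.505,3.000)
cell (5,3): code 0011 → (5.505,3.000)–(5.260,4.000)
cell (5,4): code 0001 → (5.260,4.000)–(5.000,4.609)
total: 20 segments, chained into 1 closed loop(s), length Σ = 15.007237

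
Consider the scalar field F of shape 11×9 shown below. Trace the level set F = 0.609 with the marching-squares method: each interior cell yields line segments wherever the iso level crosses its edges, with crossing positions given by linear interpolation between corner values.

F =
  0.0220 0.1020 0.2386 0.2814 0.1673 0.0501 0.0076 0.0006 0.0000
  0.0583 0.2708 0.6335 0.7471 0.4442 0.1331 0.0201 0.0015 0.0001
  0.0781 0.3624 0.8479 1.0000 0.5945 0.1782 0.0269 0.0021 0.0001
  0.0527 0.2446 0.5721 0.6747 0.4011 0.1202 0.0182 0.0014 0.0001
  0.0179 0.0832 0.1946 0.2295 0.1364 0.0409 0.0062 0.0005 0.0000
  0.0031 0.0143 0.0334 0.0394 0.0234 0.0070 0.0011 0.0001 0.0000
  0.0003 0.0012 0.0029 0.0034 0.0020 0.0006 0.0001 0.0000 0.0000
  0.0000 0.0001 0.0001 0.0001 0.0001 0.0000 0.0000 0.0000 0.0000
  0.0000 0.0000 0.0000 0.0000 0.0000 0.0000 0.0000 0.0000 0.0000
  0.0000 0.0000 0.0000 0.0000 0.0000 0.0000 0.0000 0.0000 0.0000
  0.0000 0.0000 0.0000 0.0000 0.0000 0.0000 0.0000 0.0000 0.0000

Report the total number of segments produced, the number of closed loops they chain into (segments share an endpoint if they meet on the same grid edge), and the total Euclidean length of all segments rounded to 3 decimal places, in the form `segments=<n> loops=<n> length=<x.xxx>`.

cell (0,1): code 0100 → (0.938,2.000)–(1.000,1.932)
cell (0,2): code 1100 → (0.703,3.000)–(0.938,2.000)
cell (0,3): code 1000 → (1.000,3.456)–(0.703,3.000)
cell (1,1): code 0110 → (1.000,1.932)–(2.000,1.508)
cell (1,3): code 1001 → (2.000,3.964)–(1.000,3.456)
cell (2,1): code 0010 → (2.000,1.508)–(2.866,2.000)
cell (2,2): code 0111 → (2.866,2.000)–(3.000,2.360)
cell (2,3): code 1001 → (3.000,3.240)–(2.000,3.964)
cell (3,2): code 0010 → (3.000,2.360)–(3.148,3.000)
cell (3,3): code 0001 → (3.148,3.000)–(3.000,3.240)
total: 10 segments, chained into 1 closed loop(s), length Σ = 7.424456

segments=10 loops=1 length=7.424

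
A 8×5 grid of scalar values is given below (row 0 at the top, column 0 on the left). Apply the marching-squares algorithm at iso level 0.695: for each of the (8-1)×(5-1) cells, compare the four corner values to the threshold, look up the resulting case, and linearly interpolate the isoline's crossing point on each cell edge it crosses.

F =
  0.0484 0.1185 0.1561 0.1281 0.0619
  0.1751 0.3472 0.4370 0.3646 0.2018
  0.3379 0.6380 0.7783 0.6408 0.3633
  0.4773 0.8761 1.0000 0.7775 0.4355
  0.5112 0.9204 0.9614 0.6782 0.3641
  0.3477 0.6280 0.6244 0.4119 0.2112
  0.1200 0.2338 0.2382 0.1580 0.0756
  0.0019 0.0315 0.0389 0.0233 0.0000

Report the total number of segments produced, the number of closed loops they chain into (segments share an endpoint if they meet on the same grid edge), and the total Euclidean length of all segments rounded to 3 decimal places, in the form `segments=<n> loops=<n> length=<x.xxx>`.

segments=12 loops=1 length=9.087

cell (1,1): code 0100 → (1.756,2.000)–(2.000,1.406)
cell (1,2): code 1000 → (2.000,2.606)–(1.756,2.000)
cell (2,0): code 0100 → (2.239,1.000)–(3.000,0.546)
cell (2,1): code 1110 → (2.000,1.406)–(2.239,1.000)
cell (2,2): code 1101 → (2.396,3.000)–(2.000,2.606)
cell (2,3): code 1000 → (3.000,3.241)–(2.396,3.000)
cell (3,0): code 0110 → (3.000,0.546)–(4.000,0.449)
cell (3,2): code 1011 → (4.000,2.941)–(3.831,3.000)
cell (3,3): code 0001 → (3.831,3.000)–(3.000,3.241)
cell (4,0): code 0010 → (4.000,0.449)–(4.771,1.000)
cell (4,1): code 0011 → (4.771,1.000)–(4.791,2.000)
cell (4,2): code 0001 → (4.791,2.000)–(4.000,2.941)
total: 12 segments, chained into 1 closed loop(s), length Σ = 9.086947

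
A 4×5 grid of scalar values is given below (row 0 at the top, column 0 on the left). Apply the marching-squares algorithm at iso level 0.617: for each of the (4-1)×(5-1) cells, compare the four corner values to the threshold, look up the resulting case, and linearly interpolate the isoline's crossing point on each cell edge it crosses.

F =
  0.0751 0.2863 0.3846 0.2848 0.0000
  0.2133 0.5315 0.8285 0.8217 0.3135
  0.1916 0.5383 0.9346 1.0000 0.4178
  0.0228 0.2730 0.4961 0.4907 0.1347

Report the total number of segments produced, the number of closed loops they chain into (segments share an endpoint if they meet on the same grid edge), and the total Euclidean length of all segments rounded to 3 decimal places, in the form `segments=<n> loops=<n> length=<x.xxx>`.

segments=8 loops=1 length=7.532

cell (0,1): code 0100 → (0.524,2.000)–(1.000,1.288)
cell (0,2): code 1100 → (0.619,3.000)–(0.524,2.000)
cell (0,3): code 1000 → (1.000,3.403)–(0.619,3.000)
cell (1,1): code 0110 → (1.000,1.288)–(2.000,1.199)
cell (1,3): code 1001 → (2.000,3.658)–(1.000,3.403)
cell (2,1): code 0010 → (2.000,1.199)–(2.724,2.000)
cell (2,2): code 0011 → (2.724,2.000)–(2.752,3.000)
cell (2,3): code 0001 → (2.752,3.000)–(2.000,3.658)
total: 8 segments, chained into 1 closed loop(s), length Σ = 7.531687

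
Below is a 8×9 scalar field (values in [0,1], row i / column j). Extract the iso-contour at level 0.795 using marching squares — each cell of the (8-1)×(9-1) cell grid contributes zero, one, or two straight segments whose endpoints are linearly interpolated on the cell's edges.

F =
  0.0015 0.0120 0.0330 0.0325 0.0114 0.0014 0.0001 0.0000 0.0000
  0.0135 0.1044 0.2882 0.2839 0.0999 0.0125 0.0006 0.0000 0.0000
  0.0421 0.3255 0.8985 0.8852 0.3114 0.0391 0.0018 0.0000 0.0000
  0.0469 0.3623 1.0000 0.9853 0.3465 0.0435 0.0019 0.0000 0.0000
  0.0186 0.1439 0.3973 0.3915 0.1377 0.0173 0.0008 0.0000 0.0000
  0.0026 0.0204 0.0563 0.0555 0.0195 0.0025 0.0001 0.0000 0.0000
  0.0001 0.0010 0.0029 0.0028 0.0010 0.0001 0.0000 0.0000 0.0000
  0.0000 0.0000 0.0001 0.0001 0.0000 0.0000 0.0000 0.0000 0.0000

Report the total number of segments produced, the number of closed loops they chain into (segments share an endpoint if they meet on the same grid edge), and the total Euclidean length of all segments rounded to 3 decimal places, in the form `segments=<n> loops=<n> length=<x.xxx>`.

cell (1,1): code 0100 → (1.830,2.000)–(2.000,1.819)
cell (1,2): code 1100 → (1.850,3.000)–(1.830,2.000)
cell (1,3): code 1000 → (2.000,3.157)–(1.850,3.000)
cell (2,1): code 0110 → (2.000,1.819)–(3.000,1.679)
cell (2,3): code 1001 → (3.000,3.298)–(2.000,3.157)
cell (3,1): code 0010 → (3.000,1.679)–(3.340,2.000)
cell (3,2): code 0011 → (3.340,2.000)–(3.320,3.000)
cell (3,3): code 0001 → (3.320,3.000)–(3.000,3.298)
total: 8 segments, chained into 1 closed loop(s), length Σ = 5.390718

segments=8 loops=1 length=5.391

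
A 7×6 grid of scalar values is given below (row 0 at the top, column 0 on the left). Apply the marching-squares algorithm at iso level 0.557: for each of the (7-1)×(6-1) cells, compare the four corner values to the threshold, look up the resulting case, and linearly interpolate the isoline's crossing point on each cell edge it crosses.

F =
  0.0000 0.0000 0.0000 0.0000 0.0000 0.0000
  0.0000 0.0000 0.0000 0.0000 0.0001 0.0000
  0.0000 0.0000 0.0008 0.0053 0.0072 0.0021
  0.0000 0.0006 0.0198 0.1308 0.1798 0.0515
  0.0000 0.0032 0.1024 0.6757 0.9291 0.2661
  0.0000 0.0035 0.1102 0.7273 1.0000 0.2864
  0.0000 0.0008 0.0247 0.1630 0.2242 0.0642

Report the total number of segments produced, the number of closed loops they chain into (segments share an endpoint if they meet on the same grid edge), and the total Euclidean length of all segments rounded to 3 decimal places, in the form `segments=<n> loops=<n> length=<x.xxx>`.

segments=8 loops=1 length=6.380

cell (3,2): code 0100 → (3.782,3.000)–(4.000,2.793)
cell (3,3): code 1100 → (3.503,4.000)–(3.782,3.000)
cell (3,4): code 1000 → (4.000,4.561)–(3.503,4.000)
cell (4,2): code 0110 → (4.000,2.793)–(5.000,2.724)
cell (4,4): code 1001 → (5.000,4.621)–(4.000,4.561)
cell (5,2): code 0010 → (5.000,2.724)–(5.302,3.000)
cell (5,3): code 0011 → (5.302,3.000)–(5.571,4.000)
cell (5,4): code 0001 → (5.571,4.000)–(5.000,4.621)
total: 8 segments, chained into 1 closed loop(s), length Σ = 6.380235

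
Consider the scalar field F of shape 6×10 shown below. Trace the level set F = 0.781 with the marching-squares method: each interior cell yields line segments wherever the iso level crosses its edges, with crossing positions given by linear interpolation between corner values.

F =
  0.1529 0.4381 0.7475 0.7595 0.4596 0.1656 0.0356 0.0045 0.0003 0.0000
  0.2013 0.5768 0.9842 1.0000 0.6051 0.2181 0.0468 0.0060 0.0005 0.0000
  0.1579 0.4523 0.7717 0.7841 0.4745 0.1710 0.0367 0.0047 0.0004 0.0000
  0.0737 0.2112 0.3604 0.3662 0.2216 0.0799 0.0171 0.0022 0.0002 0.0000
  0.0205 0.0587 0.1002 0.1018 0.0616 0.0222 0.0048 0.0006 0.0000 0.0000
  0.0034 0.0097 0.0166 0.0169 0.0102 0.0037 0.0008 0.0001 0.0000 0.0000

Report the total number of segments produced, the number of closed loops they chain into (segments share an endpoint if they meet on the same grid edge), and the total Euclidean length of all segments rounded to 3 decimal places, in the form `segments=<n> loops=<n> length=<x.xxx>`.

segments=8 loops=1 length=6.291

cell (0,1): code 0100 → (0.142,2.000)–(1.000,1.501)
cell (0,2): code 1100 → (0.089,3.000)–(0.142,2.000)
cell (0,3): code 1000 → (1.000,3.555)–(0.089,3.000)
cell (1,1): code 0010 → (1.000,1.501)–(1.956,2.000)
cell (1,2): code 0111 → (1.956,2.000)–(2.000,2.750)
cell (1,3): code 1001 → (2.000,3.010)–(1.000,3.555)
cell (2,2): code 0010 → (2.000,2.750)–(2.007,3.000)
cell (2,3): code 0001 → (2.007,3.000)–(2.000,3.010)
total: 8 segments, chained into 1 closed loop(s), length Σ = 6.291393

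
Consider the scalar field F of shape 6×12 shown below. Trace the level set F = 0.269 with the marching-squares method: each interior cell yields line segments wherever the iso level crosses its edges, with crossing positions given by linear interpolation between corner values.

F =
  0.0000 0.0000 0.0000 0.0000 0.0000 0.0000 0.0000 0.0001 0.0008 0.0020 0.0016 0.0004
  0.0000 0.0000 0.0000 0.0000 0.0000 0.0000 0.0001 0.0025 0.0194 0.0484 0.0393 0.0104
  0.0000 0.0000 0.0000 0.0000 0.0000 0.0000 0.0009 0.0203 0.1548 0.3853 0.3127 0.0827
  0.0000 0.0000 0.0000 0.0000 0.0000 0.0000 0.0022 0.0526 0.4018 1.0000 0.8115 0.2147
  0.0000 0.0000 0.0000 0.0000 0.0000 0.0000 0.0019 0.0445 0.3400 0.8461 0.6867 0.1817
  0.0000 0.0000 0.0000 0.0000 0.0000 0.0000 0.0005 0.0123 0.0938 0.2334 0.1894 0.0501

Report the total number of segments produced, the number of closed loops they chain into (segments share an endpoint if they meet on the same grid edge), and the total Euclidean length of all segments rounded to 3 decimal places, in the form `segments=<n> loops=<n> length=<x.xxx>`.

segments=12 loops=1 length=10.212

cell (1,8): code 0100 → (1.655,9.000)–(2.000,8.495)
cell (1,9): code 1100 → (1.840,10.000)–(1.655,9.000)
cell (1,10): code 1000 → (2.000,10.190)–(1.840,10.000)
cell (2,7): code 0100 → (2.462,8.000)–(3.000,7.620)
cell (2,8): code 1110 → (2.000,8.495)–(2.462,8.000)
cell (2,10): code 1001 → (3.000,10.909)–(2.000,10.190)
cell (3,7): code 0110 → (3.000,7.620)–(4.000,7.760)
cell (3,10): code 1001 → (4.000,10.827)–(3.000,10.909)
cell (4,7): code 0010 → (4.000,7.760)–(4.288,8.000)
cell (4,8): code 0011 → (4.288,8.000)–(4.942,9.000)
cell (4,9): code 0011 → (4.942,9.000)–(4.840,10.000)
cell (4,10): code 0001 → (4.840,10.000)–(4.000,10.827)
total: 12 segments, chained into 1 closed loop(s), length Σ = 10.211632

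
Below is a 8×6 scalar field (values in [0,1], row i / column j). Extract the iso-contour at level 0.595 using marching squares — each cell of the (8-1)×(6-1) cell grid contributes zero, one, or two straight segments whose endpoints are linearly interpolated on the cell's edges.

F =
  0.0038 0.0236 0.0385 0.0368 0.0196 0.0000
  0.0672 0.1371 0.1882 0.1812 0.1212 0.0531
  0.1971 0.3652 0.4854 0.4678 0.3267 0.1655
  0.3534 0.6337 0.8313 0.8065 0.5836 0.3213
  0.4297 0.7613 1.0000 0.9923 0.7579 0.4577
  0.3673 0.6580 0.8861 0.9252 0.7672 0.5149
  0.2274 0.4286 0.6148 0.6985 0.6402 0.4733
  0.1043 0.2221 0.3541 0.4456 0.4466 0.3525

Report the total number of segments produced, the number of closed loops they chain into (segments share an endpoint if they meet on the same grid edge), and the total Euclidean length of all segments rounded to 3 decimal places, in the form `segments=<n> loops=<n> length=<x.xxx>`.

cell (2,0): code 0100 → (2.856,1.000)–(3.000,0.862)
cell (2,1): code 1100 → (2.317,2.000)–(2.856,1.000)
cell (2,2): code 1100 → (2.376,3.000)–(2.317,2.000)
cell (2,3): code 1000 → (3.000,3.949)–(2.376,3.000)
cell (3,0): code 0110 → (3.000,0.862)–(4.000,0.498)
cell (3,3): code 1101 → (3.065,4.000)–(3.000,3.949)
cell (3,4): code 1000 → (4.000,4.543)–(3.065,4.000)
cell (4,0): code 0110 → (4.000,0.498)–(5.000,0.783)
cell (4,4): code 1001 → (5.000,4.683)–(4.000,4.543)
cell (5,0): code 0010 → (5.000,0.783)–(5.275,1.000)
cell (5,1): code 0111 → (5.275,1.000)–(6.000,1.894)
cell (5,4): code 1001 → (6.000,4.271)–(5.000,4.683)
cell (6,1): code 0010 → (6.000,1.894)–(6.076,2.000)
cell (6,2): code 0011 → (6.076,2.000)–(6.409,3.000)
cell (6,3): code 0011 → (6.409,3.000)–(6.233,4.000)
cell (6,4): code 0001 → (6.233,4.000)–(6.000,4.271)
total: 16 segments, chained into 1 closed loop(s), length Σ = 12.890380

segments=16 loops=1 length=12.890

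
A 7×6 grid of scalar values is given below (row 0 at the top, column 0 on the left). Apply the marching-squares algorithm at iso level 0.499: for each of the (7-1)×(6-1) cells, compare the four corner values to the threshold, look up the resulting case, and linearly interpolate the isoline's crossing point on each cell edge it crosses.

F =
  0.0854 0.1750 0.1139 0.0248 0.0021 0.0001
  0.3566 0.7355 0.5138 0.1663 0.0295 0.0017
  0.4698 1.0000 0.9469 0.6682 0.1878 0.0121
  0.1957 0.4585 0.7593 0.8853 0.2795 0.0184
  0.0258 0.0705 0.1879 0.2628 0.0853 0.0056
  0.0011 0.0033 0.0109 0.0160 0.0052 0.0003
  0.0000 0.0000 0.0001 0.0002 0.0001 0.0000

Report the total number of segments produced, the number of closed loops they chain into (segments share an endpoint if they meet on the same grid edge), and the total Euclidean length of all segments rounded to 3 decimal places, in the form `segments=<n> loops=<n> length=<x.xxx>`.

segments=12 loops=1 length=9.981

cell (0,0): code 0100 → (0.578,1.000)–(1.000,0.376)
cell (0,1): code 1100 → (0.963,2.000)–(0.578,1.000)
cell (0,2): code 1000 → (1.000,2.043)–(0.963,2.000)
cell (1,0): code 0110 → (1.000,0.376)–(2.000,0.055)
cell (1,2): code 1101 → (1.663,3.000)–(1.000,2.043)
cell (1,3): code 1000 → (2.000,3.352)–(1.663,3.000)
cell (2,0): code 0010 → (2.000,0.055)–(2.925,1.000)
cell (2,1): code 0111 → (2.925,1.000)–(3.000,1.135)
cell (2,3): code 1001 → (3.000,3.638)–(2.000,3.352)
cell (3,1): code 0010 → (3.000,1.135)–(3.456,2.000)
cell (3,2): code 0011 → (3.456,2.000)–(3.621,3.000)
cell (3,3): code 0001 → (3.621,3.000)–(3.000,3.638)
total: 12 segments, chained into 1 closed loop(s), length Σ = 9.981261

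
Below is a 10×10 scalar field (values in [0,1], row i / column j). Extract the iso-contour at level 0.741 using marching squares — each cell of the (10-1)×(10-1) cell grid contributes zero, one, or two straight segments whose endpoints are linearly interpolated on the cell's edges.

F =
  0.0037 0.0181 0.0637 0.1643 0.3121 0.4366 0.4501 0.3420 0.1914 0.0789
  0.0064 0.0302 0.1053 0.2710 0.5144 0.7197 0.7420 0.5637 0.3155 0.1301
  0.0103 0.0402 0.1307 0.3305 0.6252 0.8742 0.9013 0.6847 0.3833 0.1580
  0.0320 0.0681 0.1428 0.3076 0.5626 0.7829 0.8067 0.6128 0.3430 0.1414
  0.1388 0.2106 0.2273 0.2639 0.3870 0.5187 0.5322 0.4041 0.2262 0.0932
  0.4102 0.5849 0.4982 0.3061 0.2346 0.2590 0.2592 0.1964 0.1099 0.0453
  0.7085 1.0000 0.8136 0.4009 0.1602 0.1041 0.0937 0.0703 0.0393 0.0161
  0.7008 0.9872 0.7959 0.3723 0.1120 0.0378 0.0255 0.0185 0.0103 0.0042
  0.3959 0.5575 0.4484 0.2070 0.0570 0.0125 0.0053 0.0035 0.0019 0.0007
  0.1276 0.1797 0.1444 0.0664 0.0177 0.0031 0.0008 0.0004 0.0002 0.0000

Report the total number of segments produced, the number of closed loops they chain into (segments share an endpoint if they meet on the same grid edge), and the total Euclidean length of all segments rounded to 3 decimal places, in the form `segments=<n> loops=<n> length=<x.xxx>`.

cell (0,5): code 0100 → (0.997,6.000)–(1.000,5.955)
cell (0,6): code 1000 → (1.000,6.006)–(0.997,6.000)
cell (1,4): code 0100 → (1.138,5.000)–(2.000,4.465)
cell (1,5): code 1110 → (1.000,5.955)–(1.138,5.000)
cell (1,6): code 1001 → (2.000,6.740)–(1.000,6.006)
cell (2,4): code 0110 → (2.000,4.465)–(3.000,4.810)
cell (2,6): code 1001 → (3.000,6.339)–(2.000,6.740)
cell (3,4): code 0010 → (3.000,4.810)–(3.159,5.000)
cell (3,5): code 0011 → (3.159,5.000)–(3.239,6.000)
cell (3,6): code 0001 → (3.239,6.000)–(3.000,6.339)
cell (5,0): code 0100 → (5.376,1.000)–(6.000,0.111)
cell (5,1): code 1100 → (5.770,2.000)–(5.376,1.000)
cell (5,2): code 1000 → (6.000,2.176)–(5.770,2.000)
cell (6,0): code 0110 → (6.000,0.111)–(7.000,0.140)
cell (6,2): code 1001 → (7.000,2.130)–(6.000,2.176)
cell (7,0): code 0010 → (7.000,0.140)–(7.573,1.000)
cell (7,1): code 0011 → (7.573,1.000)–(7.158,2.000)
cell (7,2): code 0001 → (7.158,2.000)–(7.000,2.130)
total: 18 segments, chained into 2 closed loop(s), length Σ = 13.844684

segments=18 loops=2 length=13.845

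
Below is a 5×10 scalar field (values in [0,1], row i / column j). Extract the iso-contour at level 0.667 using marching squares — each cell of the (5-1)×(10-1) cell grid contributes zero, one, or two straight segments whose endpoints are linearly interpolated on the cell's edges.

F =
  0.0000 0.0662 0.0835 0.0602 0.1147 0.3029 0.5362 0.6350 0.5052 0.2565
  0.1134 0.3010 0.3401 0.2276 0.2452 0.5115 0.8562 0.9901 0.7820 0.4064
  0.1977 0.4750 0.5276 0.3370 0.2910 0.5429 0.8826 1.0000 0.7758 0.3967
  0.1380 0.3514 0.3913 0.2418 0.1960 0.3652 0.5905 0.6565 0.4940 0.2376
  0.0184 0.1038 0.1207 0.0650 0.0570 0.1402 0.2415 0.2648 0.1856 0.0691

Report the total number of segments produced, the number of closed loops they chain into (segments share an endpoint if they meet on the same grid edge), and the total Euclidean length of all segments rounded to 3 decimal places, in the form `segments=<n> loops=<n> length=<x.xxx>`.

segments=10 loops=1 length=9.130

cell (0,5): code 0100 → (0.409,6.000)–(1.000,5.451)
cell (0,6): code 1100 → (0.090,7.000)–(0.409,6.000)
cell (0,7): code 1100 → (0.585,8.000)–(0.090,7.000)
cell (0,8): code 1000 → (1.000,8.306)–(0.585,8.000)
cell (1,5): code 0110 → (1.000,5.451)–(2.000,5.365)
cell (1,8): code 1001 → (2.000,8.287)–(1.000,8.306)
cell (2,5): code 0010 → (2.000,5.365)–(2.738,6.000)
cell (2,6): code 0011 → (2.738,6.000)–(2.969,7.000)
cell (2,7): code 0011 → (2.969,7.000)–(2.386,8.000)
cell (2,8): code 0001 → (2.386,8.000)–(2.000,8.287)
total: 10 segments, chained into 1 closed loop(s), length Σ = 9.130435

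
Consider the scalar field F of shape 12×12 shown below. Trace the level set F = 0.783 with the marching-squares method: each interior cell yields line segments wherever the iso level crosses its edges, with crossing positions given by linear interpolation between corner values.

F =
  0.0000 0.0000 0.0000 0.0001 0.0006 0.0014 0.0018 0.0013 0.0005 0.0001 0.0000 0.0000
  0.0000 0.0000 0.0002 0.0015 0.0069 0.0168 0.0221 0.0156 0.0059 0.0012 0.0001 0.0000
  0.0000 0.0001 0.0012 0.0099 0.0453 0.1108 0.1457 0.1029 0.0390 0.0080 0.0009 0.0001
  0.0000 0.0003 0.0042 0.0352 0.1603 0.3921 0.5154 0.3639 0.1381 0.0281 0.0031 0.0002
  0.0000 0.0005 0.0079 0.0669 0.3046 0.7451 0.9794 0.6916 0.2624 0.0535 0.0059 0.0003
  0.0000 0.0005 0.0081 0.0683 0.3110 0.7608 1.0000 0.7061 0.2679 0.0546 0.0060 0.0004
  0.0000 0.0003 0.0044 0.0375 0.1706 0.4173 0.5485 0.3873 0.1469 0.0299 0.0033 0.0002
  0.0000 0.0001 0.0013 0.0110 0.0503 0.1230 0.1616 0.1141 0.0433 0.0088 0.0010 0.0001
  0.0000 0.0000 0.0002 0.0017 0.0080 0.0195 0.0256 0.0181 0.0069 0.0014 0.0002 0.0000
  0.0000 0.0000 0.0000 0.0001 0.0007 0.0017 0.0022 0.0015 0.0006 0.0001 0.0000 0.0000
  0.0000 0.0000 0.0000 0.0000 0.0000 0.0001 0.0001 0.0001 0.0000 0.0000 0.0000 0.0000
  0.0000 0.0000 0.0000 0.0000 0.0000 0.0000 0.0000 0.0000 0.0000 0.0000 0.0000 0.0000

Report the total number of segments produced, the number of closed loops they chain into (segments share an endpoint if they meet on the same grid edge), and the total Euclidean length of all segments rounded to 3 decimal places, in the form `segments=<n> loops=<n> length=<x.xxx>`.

cell (3,5): code 0100 → (3.577,6.000)–(4.000,5.162)
cell (3,6): code 1000 → (4.000,6.682)–(3.577,6.000)
cell (4,5): code 0110 → (4.000,5.162)–(5.000,5.093)
cell (4,6): code 1001 → (5.000,6.738)–(4.000,6.682)
cell (5,5): code 0010 → (5.000,5.093)–(5.481,6.000)
cell (5,6): code 0001 → (5.481,6.000)–(5.000,6.738)
total: 6 segments, chained into 1 closed loop(s), length Σ = 5.653650

segments=6 loops=1 length=5.654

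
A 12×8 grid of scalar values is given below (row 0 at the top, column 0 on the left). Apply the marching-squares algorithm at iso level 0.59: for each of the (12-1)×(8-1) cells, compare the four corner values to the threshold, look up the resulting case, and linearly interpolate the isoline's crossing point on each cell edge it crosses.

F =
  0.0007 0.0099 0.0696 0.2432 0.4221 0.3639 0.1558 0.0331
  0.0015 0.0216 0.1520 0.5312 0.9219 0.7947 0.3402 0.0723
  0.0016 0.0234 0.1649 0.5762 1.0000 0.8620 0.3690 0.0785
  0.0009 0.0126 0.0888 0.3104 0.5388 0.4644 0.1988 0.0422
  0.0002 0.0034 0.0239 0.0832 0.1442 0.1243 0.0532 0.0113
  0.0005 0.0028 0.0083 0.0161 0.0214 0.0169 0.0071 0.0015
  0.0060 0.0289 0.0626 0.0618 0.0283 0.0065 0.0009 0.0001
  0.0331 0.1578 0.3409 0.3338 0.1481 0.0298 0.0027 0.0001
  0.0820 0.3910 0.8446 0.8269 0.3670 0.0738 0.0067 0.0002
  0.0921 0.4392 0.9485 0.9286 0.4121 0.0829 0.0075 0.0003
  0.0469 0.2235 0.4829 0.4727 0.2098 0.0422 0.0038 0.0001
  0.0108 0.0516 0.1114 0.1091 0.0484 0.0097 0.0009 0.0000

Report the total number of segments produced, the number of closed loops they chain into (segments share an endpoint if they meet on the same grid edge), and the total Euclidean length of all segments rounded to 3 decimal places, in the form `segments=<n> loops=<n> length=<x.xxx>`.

cell (0,3): code 0100 → (0.336,4.000)–(1.000,3.150)
cell (0,4): code 1100 → (0.525,5.000)–(0.336,4.000)
cell (0,5): code 1000 → (1.000,5.450)–(0.525,5.000)
cell (1,3): code 0110 → (1.000,3.150)–(2.000,3.033)
cell (1,5): code 1001 → (2.000,5.552)–(1.000,5.450)
cell (2,3): code 0010 → (2.000,3.033)–(2.889,4.000)
cell (2,4): code 0011 → (2.889,4.000)–(2.684,5.000)
cell (2,5): code 0001 → (2.684,5.000)–(2.000,5.552)
cell (7,1): code 0100 → (7.495,2.000)–(8.000,1.439)
cell (7,2): code 1100 → (7.520,3.000)–(7.495,2.000)
cell (7,3): code 1000 → (8.000,3.515)–(7.520,3.000)
cell (8,1): code 0110 → (8.000,1.439)–(9.000,1.296)
cell (8,3): code 1001 → (9.000,3.656)–(8.000,3.515)
cell (9,1): code 0010 → (9.000,1.296)–(9.770,2.000)
cell (9,2): code 0011 → (9.770,2.000)–(9.743,3.000)
cell (9,3): code 0001 → (9.743,3.000)–(9.000,3.656)
total: 16 segments, chained into 2 closed loop(s), length Σ = 15.490406

segments=16 loops=2 length=15.490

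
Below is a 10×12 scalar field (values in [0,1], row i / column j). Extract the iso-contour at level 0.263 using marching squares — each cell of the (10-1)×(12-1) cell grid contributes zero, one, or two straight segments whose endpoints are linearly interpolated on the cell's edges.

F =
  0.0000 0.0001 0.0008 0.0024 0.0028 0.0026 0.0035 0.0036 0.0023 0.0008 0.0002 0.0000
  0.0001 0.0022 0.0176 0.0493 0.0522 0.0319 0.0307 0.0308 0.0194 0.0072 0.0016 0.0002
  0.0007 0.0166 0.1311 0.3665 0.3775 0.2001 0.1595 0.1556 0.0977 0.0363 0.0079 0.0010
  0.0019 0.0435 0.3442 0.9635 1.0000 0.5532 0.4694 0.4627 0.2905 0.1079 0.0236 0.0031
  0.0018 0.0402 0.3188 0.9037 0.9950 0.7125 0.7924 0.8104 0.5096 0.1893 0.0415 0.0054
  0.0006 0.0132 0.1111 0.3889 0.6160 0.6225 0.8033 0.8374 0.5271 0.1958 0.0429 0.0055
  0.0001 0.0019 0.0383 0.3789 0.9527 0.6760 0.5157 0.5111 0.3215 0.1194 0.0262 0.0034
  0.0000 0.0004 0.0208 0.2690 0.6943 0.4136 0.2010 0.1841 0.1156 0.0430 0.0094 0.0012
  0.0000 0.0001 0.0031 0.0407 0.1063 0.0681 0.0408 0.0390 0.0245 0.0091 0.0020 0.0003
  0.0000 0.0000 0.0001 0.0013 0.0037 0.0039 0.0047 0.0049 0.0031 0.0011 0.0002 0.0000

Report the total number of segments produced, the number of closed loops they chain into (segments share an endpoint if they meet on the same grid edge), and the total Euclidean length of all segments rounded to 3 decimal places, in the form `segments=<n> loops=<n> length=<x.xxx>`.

segments=26 loops=1 length=20.928

cell (1,2): code 0100 → (1.674,3.000)–(2.000,2.560)
cell (1,3): code 1100 → (1.648,4.000)–(1.674,3.000)
cell (1,4): code 1000 → (2.000,4.645)–(1.648,4.000)
cell (2,1): code 0100 → (2.619,2.000)–(3.000,1.730)
cell (2,2): code 1110 → (2.000,2.560)–(2.619,2.000)
cell (2,4): code 1101 → (2.178,5.000)–(2.000,4.645)
cell (2,5): code 1100 → (2.334,6.000)–(2.178,5.000)
cell (2,6): code 1100 → (2.350,7.000)–(2.334,6.000)
cell (2,7): code 1100 → (2.857,8.000)–(2.350,7.000)
cell (2,8): code 1000 → (3.000,8.151)–(2.857,8.000)
cell (3,1): code 0110 → (3.000,1.730)–(4.000,1.800)
cell (3,8): code 1001 → (4.000,8.770)–(3.000,8.151)
cell (4,1): code 0010 → (4.000,1.800)–(4.269,2.000)
cell (4,2): code 0111 → (4.269,2.000)–(5.000,2.547)
cell (4,8): code 1001 → (5.000,8.797)–(4.000,8.770)
cell (5,2): code 0110 → (5.000,2.547)–(6.000,2.660)
cell (5,8): code 1001 → (6.000,8.289)–(5.000,8.797)
cell (6,2): code 0110 → (6.000,2.660)–(7.000,2.976)
cell (6,5): code 1011 → (7.000,5.708)–(6.803,6.000)
cell (6,6): code 0011 → (6.803,6.000)–(6.759,7.000)
cell (6,7): code 0011 → (6.759,7.000)–(6.284,8.000)
cell (6,8): code 0001 → (6.284,8.000)–(6.000,8.289)
cell (7,2): code 0010 → (7.000,2.976)–(7.026,3.000)
cell (7,3): code 0011 → (7.026,3.000)–(7.734,4.000)
cell (7,4): code 0011 → (7.734,4.000)–(7.436,5.000)
cell (7,5): code 0001 → (7.436,5.000)–(7.000,5.708)
total: 26 segments, chained into 1 closed loop(s), length Σ = 20.927801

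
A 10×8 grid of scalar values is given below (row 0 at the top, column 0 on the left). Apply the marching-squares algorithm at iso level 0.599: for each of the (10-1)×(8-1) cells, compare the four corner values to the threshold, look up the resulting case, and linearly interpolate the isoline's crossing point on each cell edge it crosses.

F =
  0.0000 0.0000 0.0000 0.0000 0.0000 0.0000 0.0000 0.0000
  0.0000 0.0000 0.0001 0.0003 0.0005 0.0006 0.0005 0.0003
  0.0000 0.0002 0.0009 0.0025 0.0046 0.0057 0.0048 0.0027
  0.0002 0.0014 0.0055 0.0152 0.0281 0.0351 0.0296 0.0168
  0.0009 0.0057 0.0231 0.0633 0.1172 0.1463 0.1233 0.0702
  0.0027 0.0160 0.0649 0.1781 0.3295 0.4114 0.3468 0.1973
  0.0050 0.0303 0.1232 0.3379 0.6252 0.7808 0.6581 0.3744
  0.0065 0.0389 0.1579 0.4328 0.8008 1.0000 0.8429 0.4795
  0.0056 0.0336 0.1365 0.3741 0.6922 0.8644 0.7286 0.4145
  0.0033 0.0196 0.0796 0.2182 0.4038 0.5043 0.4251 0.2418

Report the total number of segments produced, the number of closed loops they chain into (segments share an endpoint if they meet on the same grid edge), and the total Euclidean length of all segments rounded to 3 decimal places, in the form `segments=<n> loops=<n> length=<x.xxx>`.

cell (5,3): code 0100 → (5.911,4.000)–(6.000,3.909)
cell (5,4): code 1100 → (5.508,5.000)–(5.911,4.000)
cell (5,5): code 1100 → (5.810,6.000)–(5.508,5.000)
cell (5,6): code 1000 → (6.000,6.208)–(5.810,6.000)
cell (6,3): code 0110 → (6.000,3.909)–(7.000,3.452)
cell (6,6): code 1001 → (7.000,6.671)–(6.000,6.208)
cell (7,3): code 0110 → (7.000,3.452)–(8.000,3.707)
cell (7,6): code 1001 → (8.000,6.413)–(7.000,6.671)
cell (8,3): code 0010 → (8.000,3.707)–(8.323,4.000)
cell (8,4): code 0011 → (8.323,4.000)–(8.737,5.000)
cell (8,5): code 0011 → (8.737,5.000)–(8.427,6.000)
cell (8,6): code 0001 → (8.427,6.000)–(8.000,6.413)
total: 12 segments, chained into 1 closed loop(s), length Σ = 9.957697

segments=12 loops=1 length=9.958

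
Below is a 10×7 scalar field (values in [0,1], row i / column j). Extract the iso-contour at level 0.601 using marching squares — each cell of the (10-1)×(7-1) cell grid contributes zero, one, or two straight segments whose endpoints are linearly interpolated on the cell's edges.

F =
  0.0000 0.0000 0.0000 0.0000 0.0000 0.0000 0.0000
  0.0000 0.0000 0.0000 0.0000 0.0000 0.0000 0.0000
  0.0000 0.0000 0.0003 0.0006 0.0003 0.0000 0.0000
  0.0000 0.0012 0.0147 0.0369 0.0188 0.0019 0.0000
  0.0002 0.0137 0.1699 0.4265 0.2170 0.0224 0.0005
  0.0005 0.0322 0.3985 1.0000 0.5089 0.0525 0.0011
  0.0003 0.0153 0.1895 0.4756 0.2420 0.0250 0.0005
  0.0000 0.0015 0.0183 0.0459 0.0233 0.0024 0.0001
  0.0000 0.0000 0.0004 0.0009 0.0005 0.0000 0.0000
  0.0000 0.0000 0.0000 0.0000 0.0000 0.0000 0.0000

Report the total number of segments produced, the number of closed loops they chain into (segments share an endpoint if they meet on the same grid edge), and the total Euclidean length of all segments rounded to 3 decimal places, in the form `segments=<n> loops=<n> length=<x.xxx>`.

cell (4,2): code 0100 → (4.304,3.000)–(5.000,2.337)
cell (4,3): code 1000 → (5.000,3.812)–(4.304,3.000)
cell (5,2): code 0010 → (5.000,2.337)–(5.761,3.000)
cell (5,3): code 0001 → (5.761,3.000)–(5.000,3.812)
total: 4 segments, chained into 1 closed loop(s), length Σ = 4.153460

segments=4 loops=1 length=4.153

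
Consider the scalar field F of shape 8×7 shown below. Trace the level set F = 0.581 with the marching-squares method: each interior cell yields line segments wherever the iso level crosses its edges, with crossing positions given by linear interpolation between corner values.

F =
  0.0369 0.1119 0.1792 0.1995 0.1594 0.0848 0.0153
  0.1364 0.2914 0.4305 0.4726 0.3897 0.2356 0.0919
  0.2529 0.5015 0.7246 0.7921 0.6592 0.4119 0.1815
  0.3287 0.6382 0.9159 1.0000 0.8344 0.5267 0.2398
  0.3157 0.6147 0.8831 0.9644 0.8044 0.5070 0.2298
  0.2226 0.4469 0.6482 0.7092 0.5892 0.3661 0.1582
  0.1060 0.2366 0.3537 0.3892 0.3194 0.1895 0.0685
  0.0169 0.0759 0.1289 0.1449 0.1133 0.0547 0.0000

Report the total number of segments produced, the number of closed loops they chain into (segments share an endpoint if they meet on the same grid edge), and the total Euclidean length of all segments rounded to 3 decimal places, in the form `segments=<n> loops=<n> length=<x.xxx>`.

segments=16 loops=1 length=12.617

cell (1,1): code 0100 → (1.512,2.000)–(2.000,1.356)
cell (1,2): code 1100 → (1.339,3.000)–(1.512,2.000)
cell (1,3): code 1100 → (1.710,4.000)–(1.339,3.000)
cell (1,4): code 1000 → (2.000,4.316)–(1.710,4.000)
cell (2,0): code 0100 → (2.582,1.000)–(3.000,0.815)
cell (2,1): code 1110 → (2.000,1.356)–(2.582,1.000)
cell (2,4): code 1001 → (3.000,4.824)–(2.000,4.316)
cell (3,0): code 0110 → (3.000,0.815)–(4.000,0.887)
cell (3,4): code 1001 → (4.000,4.751)–(3.000,4.824)
cell (4,0): code 0010 → (4.000,0.887)–(4.201,1.000)
cell (4,1): code 0111 → (4.201,1.000)–(5.000,1.666)
cell (4,4): code 1001 → (5.000,4.037)–(4.000,4.751)
cell (5,1): code 0010 → (5.000,1.666)–(5.228,2.000)
cell (5,2): code 0011 → (5.228,2.000)–(5.401,3.000)
cell (5,3): code 0011 → (5.401,3.000)–(5.030,4.000)
cell (5,4): code 0001 → (5.030,4.000)–(5.000,4.037)
total: 16 segments, chained into 1 closed loop(s), length Σ = 12.617142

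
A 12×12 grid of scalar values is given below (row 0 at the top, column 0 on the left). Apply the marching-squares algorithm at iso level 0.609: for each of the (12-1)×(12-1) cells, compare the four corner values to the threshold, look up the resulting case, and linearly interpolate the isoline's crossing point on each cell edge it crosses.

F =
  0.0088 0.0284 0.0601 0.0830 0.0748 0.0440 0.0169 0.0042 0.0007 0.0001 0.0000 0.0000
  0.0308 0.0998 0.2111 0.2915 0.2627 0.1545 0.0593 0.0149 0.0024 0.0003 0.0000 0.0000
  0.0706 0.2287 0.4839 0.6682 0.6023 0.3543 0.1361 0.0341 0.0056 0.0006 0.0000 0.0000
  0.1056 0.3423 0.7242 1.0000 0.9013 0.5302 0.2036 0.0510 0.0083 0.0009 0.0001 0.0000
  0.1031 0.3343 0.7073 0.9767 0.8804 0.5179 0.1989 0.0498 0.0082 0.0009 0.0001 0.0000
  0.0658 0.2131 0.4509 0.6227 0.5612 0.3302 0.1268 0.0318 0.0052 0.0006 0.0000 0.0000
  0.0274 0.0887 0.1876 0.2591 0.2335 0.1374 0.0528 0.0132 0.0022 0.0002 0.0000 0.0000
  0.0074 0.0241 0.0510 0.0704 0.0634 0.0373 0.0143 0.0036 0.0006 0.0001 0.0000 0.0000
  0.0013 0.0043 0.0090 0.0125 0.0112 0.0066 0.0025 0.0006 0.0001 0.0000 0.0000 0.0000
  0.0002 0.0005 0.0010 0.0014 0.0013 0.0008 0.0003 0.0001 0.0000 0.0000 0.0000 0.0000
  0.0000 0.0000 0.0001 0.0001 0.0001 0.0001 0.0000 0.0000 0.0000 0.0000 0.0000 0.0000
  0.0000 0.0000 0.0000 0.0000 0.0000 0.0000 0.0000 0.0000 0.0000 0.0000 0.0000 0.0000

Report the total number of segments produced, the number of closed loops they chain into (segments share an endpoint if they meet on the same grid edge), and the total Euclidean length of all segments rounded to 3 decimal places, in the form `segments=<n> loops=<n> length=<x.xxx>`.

cell (1,2): code 0100 → (1.843,3.000)–(2.000,2.679)
cell (1,3): code 1000 → (2.000,3.898)–(1.843,3.000)
cell (2,1): code 0100 → (2.521,2.000)–(3.000,1.698)
cell (2,2): code 1110 → (2.000,2.679)–(2.521,2.000)
cell (2,3): code 1101 → (2.022,4.000)–(2.000,3.898)
cell (2,4): code 1000 → (3.000,4.788)–(2.022,4.000)
cell (3,1): code 0110 → (3.000,1.698)–(4.000,1.736)
cell (3,4): code 1001 → (4.000,4.749)–(3.000,4.788)
cell (4,1): code 0010 → (4.000,1.736)–(4.383,2.000)
cell (4,2): code 0111 → (4.383,2.000)–(5.000,2.920)
cell (4,3): code 1011 → (5.000,3.223)–(4.850,4.000)
cell (4,4): code 0001 → (4.850,4.000)–(4.000,4.749)
cell (5,2): code 0010 → (5.000,2.920)–(5.038,3.000)
cell (5,3): code 0001 → (5.038,3.000)–(5.000,3.223)
total: 14 segments, chained into 1 closed loop(s), length Σ = 9.863958

segments=14 loops=1 length=9.864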